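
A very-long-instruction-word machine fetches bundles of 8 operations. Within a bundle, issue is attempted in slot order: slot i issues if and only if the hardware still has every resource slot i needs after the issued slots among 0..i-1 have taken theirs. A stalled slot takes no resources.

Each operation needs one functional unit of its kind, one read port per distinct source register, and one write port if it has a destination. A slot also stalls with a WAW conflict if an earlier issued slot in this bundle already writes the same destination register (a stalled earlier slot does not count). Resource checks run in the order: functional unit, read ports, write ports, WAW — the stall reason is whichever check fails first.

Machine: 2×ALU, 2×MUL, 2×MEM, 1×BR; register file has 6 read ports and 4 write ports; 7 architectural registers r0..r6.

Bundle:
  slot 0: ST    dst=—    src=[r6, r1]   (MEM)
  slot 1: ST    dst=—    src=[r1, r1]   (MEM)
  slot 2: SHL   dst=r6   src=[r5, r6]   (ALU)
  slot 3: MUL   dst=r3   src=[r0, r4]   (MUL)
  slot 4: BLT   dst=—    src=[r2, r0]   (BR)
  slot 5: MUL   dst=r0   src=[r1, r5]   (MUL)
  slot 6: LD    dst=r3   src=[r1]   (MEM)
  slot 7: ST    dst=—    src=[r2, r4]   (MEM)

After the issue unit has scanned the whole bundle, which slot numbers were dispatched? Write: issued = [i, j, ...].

issued = [0, 1, 2]

#0 MEM src=r6,r1 dispatched  <A:2 Mu:2 Ld:1 B:1 rd:4 wr:4>
#1 MEM src=r1,r1 dispatched  <A:2 Mu:2 Ld:0 B:1 rd:3 wr:4>
#2 ALU src=r5,r6 dispatched  <A:1 Mu:2 Ld:0 B:1 rd:1 wr:3>
#3 MUL src=r0,r4 held:RD_PORT  <A:1 Mu:2 Ld:0 B:1 rd:1 wr:3>
#4 BR src=r2,r0 held:RD_PORT  <A:1 Mu:2 Ld:0 B:1 rd:1 wr:3>
#5 MUL src=r1,r5 held:RD_PORT  <A:1 Mu:2 Ld:0 B:1 rd:1 wr:3>
#6 MEM src=r1 held:FU  <A:1 Mu:2 Ld:0 B:1 rd:1 wr:3>
#7 MEM src=r2,r4 held:FU  <A:1 Mu:2 Ld:0 B:1 rd:1 wr:3>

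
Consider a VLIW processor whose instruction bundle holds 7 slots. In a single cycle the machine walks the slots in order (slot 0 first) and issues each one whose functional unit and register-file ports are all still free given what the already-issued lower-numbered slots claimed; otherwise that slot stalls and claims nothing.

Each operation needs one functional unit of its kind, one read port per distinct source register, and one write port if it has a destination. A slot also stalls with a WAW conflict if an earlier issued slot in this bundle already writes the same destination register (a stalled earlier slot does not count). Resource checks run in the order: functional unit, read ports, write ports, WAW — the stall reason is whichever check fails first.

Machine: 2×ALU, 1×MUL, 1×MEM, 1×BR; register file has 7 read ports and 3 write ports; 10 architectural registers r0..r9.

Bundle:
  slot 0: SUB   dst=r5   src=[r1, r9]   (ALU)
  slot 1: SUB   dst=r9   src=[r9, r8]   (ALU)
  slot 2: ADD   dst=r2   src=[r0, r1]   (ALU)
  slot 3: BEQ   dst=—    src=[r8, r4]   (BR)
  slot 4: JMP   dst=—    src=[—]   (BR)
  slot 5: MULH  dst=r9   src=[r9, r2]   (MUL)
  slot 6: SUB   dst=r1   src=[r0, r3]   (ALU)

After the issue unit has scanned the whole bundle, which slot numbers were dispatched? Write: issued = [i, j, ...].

slot 0 (ALU): ISSUE — free A1,Mu1,Ld1,B1 rp5 wp2
slot 1 (ALU): ISSUE — free A0,Mu1,Ld1,B1 rp3 wp1
slot 2 (ALU): stall FU — free A0,Mu1,Ld1,B1 rp3 wp1
slot 3 (BR): ISSUE — free A0,Mu1,Ld1,B0 rp1 wp1
slot 4 (BR): stall FU — free A0,Mu1,Ld1,B0 rp1 wp1
slot 5 (MUL): stall RD_PORT — free A0,Mu1,Ld1,B0 rp1 wp1
slot 6 (ALU): stall FU — free A0,Mu1,Ld1,B0 rp1 wp1

issued = [0, 1, 3]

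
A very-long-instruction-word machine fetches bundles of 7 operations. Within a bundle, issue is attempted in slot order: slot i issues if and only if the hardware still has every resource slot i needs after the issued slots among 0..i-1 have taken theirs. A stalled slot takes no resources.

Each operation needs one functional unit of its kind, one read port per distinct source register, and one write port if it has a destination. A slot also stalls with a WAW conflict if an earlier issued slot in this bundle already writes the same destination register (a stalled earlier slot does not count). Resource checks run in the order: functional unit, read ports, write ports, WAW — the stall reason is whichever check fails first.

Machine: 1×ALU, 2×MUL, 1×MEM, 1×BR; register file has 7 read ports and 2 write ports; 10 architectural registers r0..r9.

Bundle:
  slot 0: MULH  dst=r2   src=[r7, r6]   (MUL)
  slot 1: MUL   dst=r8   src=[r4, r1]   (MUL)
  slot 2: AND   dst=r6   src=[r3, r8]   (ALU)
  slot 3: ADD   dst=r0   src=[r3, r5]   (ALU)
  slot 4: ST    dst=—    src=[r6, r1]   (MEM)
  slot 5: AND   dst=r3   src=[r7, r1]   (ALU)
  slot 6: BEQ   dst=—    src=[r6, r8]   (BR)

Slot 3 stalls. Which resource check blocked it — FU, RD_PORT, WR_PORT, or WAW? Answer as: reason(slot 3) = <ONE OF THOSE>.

reason(slot 3) = WR_PORT

slot 0 (MUL): ISSUE — free A1,Mu1,Ld1,B1 rp5 wp1
slot 1 (MUL): ISSUE — free A1,Mu0,Ld1,B1 rp3 wp0
slot 2 (ALU): stall WR_PORT — free A1,Mu0,Ld1,B1 rp3 wp0
slot 3 (ALU): stall WR_PORT — free A1,Mu0,Ld1,B1 rp3 wp0
slot 4 (MEM): ISSUE — free A1,Mu0,Ld0,B1 rp1 wp0
slot 5 (ALU): stall RD_PORT — free A1,Mu0,Ld0,B1 rp1 wp0
slot 6 (BR): stall RD_PORT — free A1,Mu0,Ld0,B1 rp1 wp0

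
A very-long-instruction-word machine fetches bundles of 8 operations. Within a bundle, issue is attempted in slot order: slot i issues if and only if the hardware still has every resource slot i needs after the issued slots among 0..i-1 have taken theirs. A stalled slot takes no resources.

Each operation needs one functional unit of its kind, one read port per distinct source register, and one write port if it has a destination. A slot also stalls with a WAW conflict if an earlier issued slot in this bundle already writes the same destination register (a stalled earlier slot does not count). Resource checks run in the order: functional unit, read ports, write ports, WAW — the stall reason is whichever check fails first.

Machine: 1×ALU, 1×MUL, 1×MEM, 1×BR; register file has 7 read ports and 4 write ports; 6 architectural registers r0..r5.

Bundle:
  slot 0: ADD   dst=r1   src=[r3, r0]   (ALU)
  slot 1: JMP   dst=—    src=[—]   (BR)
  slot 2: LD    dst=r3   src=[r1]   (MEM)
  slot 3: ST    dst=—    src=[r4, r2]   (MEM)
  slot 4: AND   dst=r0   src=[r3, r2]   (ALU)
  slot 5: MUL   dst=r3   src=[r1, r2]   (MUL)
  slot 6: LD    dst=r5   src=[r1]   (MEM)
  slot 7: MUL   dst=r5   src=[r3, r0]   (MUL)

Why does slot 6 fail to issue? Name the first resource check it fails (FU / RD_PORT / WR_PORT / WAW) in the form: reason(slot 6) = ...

slot 0 (ALU): ISSUE — free A0,Mu1,Ld1,B1 rp5 wp3
slot 1 (BR): ISSUE — free A0,Mu1,Ld1,B0 rp5 wp3
slot 2 (MEM): ISSUE — free A0,Mu1,Ld0,B0 rp4 wp2
slot 3 (MEM): stall FU — free A0,Mu1,Ld0,B0 rp4 wp2
slot 4 (ALU): stall FU — free A0,Mu1,Ld0,B0 rp4 wp2
slot 5 (MUL): stall WAW — free A0,Mu1,Ld0,B0 rp4 wp2
slot 6 (MEM): stall FU — free A0,Mu1,Ld0,B0 rp4 wp2
slot 7 (MUL): ISSUE — free A0,Mu0,Ld0,B0 rp2 wp1

reason(slot 6) = FU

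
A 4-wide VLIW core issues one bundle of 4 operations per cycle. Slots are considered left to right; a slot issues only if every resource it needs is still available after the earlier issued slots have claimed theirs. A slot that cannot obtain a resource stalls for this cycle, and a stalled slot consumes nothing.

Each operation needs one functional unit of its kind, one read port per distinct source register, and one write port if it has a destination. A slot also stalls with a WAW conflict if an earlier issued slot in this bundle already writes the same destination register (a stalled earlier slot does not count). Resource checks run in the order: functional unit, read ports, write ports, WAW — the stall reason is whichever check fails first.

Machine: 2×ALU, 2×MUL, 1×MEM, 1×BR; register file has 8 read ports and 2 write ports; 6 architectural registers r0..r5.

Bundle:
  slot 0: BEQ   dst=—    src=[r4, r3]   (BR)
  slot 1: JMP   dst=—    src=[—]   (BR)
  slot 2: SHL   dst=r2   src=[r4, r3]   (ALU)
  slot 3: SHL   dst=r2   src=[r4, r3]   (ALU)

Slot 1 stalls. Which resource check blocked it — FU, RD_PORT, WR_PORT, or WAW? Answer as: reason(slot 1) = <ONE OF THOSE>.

reason(slot 1) = FU

slot 0 (BR): ISSUE — free A2,Mu2,Ld1,B0 rp6 wp2
slot 1 (BR): stall FU — free A2,Mu2,Ld1,B0 rp6 wp2
slot 2 (ALU): ISSUE — free A1,Mu2,Ld1,B0 rp4 wp1
slot 3 (ALU): stall WAW — free A1,Mu2,Ld1,B0 rp4 wp1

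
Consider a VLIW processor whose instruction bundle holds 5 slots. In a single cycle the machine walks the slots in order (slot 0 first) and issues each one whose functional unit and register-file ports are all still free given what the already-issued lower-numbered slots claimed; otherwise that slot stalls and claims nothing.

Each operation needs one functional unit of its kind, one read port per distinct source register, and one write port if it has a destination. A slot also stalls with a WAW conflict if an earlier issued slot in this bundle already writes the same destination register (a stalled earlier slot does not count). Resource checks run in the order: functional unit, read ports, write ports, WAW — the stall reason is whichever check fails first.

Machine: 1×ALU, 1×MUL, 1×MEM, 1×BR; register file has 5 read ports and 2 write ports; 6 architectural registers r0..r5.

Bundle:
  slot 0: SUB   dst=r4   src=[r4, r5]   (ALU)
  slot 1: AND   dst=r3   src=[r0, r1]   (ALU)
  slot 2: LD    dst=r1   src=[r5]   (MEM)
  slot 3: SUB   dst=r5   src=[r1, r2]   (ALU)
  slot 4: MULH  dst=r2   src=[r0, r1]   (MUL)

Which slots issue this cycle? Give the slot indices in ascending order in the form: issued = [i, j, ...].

#0 ALU src=r4,r5 dispatched  <A:0 Mu:1 Ld:1 B:1 rd:3 wr:1>
#1 ALU src=r0,r1 held:FU  <A:0 Mu:1 Ld:1 B:1 rd:3 wr:1>
#2 MEM src=r5 dispatched  <A:0 Mu:1 Ld:0 B:1 rd:2 wr:0>
#3 ALU src=r1,r2 held:FU  <A:0 Mu:1 Ld:0 B:1 rd:2 wr:0>
#4 MUL src=r0,r1 held:WR_PORT  <A:0 Mu:1 Ld:0 B:1 rd:2 wr:0>

issued = [0, 2]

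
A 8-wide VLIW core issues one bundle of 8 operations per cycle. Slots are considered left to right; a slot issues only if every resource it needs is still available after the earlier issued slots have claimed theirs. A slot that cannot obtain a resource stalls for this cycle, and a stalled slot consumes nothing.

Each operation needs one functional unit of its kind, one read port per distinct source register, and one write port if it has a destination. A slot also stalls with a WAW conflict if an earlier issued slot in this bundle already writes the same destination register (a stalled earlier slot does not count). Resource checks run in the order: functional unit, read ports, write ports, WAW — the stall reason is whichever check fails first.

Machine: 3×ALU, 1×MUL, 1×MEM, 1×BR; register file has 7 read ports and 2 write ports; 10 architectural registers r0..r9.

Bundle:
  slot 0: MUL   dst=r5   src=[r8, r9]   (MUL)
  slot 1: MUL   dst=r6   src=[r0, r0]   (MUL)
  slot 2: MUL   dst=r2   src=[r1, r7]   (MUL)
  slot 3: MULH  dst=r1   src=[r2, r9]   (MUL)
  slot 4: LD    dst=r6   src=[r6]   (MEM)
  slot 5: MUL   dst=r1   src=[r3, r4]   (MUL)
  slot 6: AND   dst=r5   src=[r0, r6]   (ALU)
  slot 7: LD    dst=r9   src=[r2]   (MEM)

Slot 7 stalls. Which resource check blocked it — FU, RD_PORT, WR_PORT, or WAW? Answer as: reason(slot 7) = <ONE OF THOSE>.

#0 MUL src=r8,r9 dispatched  <A:3 Mu:0 Ld:1 B:1 rd:5 wr:1>
#1 MUL src=r0,r0 held:FU  <A:3 Mu:0 Ld:1 B:1 rd:5 wr:1>
#2 MUL src=r1,r7 held:FU  <A:3 Mu:0 Ld:1 B:1 rd:5 wr:1>
#3 MUL src=r2,r9 held:FU  <A:3 Mu:0 Ld:1 B:1 rd:5 wr:1>
#4 MEM src=r6 dispatched  <A:3 Mu:0 Ld:0 B:1 rd:4 wr:0>
#5 MUL src=r3,r4 held:FU  <A:3 Mu:0 Ld:0 B:1 rd:4 wr:0>
#6 ALU src=r0,r6 held:WR_PORT  <A:3 Mu:0 Ld:0 B:1 rd:4 wr:0>
#7 MEM src=r2 held:FU  <A:3 Mu:0 Ld:0 B:1 rd:4 wr:0>

reason(slot 7) = FU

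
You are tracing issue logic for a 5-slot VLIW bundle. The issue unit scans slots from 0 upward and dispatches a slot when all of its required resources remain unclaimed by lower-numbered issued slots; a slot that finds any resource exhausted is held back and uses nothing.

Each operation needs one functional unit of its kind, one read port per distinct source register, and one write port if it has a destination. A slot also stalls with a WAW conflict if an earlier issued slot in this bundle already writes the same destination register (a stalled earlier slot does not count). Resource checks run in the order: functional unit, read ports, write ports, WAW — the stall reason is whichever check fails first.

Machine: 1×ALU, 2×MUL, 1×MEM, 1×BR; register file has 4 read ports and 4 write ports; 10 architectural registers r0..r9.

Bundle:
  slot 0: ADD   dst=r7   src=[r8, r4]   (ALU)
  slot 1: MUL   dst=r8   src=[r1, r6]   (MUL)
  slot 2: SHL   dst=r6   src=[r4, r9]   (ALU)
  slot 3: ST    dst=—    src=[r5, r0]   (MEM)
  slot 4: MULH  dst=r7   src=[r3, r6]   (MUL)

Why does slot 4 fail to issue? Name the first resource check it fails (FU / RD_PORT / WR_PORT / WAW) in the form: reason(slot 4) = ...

  0. ALU→r7 ⇒ go  {0A/2Mu/1Ld/1B | 2r 3w}
  1. MUL→r8 ⇒ go  {0A/1Mu/1Ld/1B | 0r 2w}
  2. ALU→r6 ⇒ no(FU)  {0A/1Mu/1Ld/1B | 0r 2w}
  3. MEM ⇒ no(RD_PORT)  {0A/1Mu/1Ld/1B | 0r 2w}
  4. MUL→r7 ⇒ no(RD_PORT)  {0A/1Mu/1Ld/1B | 0r 2w}

reason(slot 4) = RD_PORT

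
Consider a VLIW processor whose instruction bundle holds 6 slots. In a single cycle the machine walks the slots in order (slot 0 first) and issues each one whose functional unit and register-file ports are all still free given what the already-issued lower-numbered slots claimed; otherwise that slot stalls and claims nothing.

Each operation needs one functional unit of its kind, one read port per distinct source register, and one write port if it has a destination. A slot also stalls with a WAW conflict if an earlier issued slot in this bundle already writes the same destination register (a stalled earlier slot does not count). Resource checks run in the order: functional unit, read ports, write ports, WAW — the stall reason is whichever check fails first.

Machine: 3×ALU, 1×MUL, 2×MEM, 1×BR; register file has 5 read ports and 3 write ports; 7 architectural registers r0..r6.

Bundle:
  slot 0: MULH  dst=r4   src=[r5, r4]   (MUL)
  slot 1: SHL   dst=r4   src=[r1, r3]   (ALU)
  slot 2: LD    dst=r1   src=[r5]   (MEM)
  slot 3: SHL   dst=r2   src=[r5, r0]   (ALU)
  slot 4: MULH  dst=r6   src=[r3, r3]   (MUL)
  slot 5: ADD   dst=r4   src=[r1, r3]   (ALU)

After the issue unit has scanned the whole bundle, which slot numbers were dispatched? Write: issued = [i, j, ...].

issued = [0, 2, 3]

#0 MUL src=r5,r4 dispatched  <A:3 Mu:0 Ld:2 B:1 rd:3 wr:2>
#1 ALU src=r1,r3 held:WAW  <A:3 Mu:0 Ld:2 B:1 rd:3 wr:2>
#2 MEM src=r5 dispatched  <A:3 Mu:0 Ld:1 B:1 rd:2 wr:1>
#3 ALU src=r5,r0 dispatched  <A:2 Mu:0 Ld:1 B:1 rd:0 wr:0>
#4 MUL src=r3,r3 held:FU  <A:2 Mu:0 Ld:1 B:1 rd:0 wr:0>
#5 ALU src=r1,r3 held:RD_PORT  <A:2 Mu:0 Ld:1 B:1 rd:0 wr:0>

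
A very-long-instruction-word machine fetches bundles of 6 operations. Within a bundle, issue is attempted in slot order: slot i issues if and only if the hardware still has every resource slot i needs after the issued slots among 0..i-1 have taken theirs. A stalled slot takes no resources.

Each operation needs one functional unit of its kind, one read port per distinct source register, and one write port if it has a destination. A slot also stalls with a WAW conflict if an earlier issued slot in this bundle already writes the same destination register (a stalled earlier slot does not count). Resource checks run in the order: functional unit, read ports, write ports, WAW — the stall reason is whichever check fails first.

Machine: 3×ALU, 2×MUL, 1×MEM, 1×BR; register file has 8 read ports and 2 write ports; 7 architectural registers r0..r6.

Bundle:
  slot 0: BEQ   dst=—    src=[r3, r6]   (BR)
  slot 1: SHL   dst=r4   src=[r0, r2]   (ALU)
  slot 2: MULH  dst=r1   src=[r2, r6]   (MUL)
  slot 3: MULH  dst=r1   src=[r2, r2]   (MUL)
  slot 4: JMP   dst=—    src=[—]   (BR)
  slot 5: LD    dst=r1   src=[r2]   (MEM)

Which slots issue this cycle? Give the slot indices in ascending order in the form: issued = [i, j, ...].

issued = [0, 1, 2]

#0 BR src=r3,r6 dispatched  <A:3 Mu:2 Ld:1 B:0 rd:6 wr:2>
#1 ALU src=r0,r2 dispatched  <A:2 Mu:2 Ld:1 B:0 rd:4 wr:1>
#2 MUL src=r2,r6 dispatched  <A:2 Mu:1 Ld:1 B:0 rd:2 wr:0>
#3 MUL src=r2,r2 held:WR_PORT  <A:2 Mu:1 Ld:1 B:0 rd:2 wr:0>
#4 BR src=- held:FU  <A:2 Mu:1 Ld:1 B:0 rd:2 wr:0>
#5 MEM src=r2 held:WR_PORT  <A:2 Mu:1 Ld:1 B:0 rd:2 wr:0>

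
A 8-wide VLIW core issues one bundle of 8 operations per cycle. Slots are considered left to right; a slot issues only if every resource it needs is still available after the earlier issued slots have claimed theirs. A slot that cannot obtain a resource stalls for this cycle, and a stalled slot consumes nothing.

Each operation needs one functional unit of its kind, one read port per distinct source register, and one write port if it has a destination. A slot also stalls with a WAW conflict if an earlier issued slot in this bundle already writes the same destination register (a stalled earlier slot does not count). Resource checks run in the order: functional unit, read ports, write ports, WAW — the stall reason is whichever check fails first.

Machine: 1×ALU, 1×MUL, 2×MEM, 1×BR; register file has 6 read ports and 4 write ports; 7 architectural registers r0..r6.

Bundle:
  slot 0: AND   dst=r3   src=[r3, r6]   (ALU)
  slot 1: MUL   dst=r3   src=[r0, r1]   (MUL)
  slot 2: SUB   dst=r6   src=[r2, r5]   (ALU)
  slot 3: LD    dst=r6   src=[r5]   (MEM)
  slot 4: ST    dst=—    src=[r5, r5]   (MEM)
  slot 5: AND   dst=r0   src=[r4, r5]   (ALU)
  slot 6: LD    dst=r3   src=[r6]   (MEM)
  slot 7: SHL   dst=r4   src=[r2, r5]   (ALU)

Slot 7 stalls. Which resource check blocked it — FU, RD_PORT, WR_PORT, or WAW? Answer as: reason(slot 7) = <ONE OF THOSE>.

reason(slot 7) = FU

[0] ALU needs rd=2 wr=1: ok; after: ALU=0 MUL=1 MEM=2 BR=1, R=4, W=3
[1] MUL needs rd=2 wr=1: WAW; after: ALU=0 MUL=1 MEM=2 BR=1, R=4, W=3
[2] ALU needs rd=2 wr=1: FU; after: ALU=0 MUL=1 MEM=2 BR=1, R=4, W=3
[3] MEM needs rd=1 wr=1: ok; after: ALU=0 MUL=1 MEM=1 BR=1, R=3, W=2
[4] MEM needs rd=1 wr=0: ok; after: ALU=0 MUL=1 MEM=0 BR=1, R=2, W=2
[5] ALU needs rd=2 wr=1: FU; after: ALU=0 MUL=1 MEM=0 BR=1, R=2, W=2
[6] MEM needs rd=1 wr=1: FU; after: ALU=0 MUL=1 MEM=0 BR=1, R=2, W=2
[7] ALU needs rd=2 wr=1: FU; after: ALU=0 MUL=1 MEM=0 BR=1, R=2, W=2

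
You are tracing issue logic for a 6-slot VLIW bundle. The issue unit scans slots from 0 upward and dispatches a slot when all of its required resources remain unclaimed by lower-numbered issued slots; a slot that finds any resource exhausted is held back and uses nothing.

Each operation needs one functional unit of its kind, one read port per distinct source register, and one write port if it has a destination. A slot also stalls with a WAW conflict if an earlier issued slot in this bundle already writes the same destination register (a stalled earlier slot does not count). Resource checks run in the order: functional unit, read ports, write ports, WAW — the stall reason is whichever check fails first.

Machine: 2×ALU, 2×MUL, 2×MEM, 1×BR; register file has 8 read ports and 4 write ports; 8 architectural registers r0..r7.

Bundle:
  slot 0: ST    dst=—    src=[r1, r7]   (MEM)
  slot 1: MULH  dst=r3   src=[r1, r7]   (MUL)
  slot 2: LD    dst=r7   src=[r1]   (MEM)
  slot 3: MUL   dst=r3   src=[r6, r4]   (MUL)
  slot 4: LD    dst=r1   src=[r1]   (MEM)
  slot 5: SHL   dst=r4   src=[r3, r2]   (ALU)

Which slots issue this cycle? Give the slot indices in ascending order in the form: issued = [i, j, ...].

issued = [0, 1, 2, 5]

#0 MEM src=r1,r7 dispatched  <A:2 Mu:2 Ld:1 B:1 rd:6 wr:4>
#1 MUL src=r1,r7 dispatched  <A:2 Mu:1 Ld:1 B:1 rd:4 wr:3>
#2 MEM src=r1 dispatched  <A:2 Mu:1 Ld:0 B:1 rd:3 wr:2>
#3 MUL src=r6,r4 held:WAW  <A:2 Mu:1 Ld:0 B:1 rd:3 wr:2>
#4 MEM src=r1 held:FU  <A:2 Mu:1 Ld:0 B:1 rd:3 wr:2>
#5 ALU src=r3,r2 dispatched  <A:1 Mu:1 Ld:0 B:1 rd:1 wr:1>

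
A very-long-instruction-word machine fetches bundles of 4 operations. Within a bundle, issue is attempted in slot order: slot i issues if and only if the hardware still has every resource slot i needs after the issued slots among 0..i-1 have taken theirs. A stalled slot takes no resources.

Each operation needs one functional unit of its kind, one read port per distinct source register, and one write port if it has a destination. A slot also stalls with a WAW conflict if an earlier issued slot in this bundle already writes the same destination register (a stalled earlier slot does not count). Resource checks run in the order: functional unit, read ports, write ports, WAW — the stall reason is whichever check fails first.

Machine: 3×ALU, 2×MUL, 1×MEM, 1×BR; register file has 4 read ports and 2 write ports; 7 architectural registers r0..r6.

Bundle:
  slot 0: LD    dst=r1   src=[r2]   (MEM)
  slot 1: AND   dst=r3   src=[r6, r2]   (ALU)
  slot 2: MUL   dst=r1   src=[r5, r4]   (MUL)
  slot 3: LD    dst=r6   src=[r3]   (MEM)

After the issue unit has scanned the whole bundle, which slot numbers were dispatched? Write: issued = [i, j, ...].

issued = [0, 1]

[0] MEM needs rd=1 wr=1: ok; after: ALU=3 MUL=2 MEM=0 BR=1, R=3, W=1
[1] ALU needs rd=2 wr=1: ok; after: ALU=2 MUL=2 MEM=0 BR=1, R=1, W=0
[2] MUL needs rd=2 wr=1: RD_PORT; after: ALU=2 MUL=2 MEM=0 BR=1, R=1, W=0
[3] MEM needs rd=1 wr=1: FU; after: ALU=2 MUL=2 MEM=0 BR=1, R=1, W=0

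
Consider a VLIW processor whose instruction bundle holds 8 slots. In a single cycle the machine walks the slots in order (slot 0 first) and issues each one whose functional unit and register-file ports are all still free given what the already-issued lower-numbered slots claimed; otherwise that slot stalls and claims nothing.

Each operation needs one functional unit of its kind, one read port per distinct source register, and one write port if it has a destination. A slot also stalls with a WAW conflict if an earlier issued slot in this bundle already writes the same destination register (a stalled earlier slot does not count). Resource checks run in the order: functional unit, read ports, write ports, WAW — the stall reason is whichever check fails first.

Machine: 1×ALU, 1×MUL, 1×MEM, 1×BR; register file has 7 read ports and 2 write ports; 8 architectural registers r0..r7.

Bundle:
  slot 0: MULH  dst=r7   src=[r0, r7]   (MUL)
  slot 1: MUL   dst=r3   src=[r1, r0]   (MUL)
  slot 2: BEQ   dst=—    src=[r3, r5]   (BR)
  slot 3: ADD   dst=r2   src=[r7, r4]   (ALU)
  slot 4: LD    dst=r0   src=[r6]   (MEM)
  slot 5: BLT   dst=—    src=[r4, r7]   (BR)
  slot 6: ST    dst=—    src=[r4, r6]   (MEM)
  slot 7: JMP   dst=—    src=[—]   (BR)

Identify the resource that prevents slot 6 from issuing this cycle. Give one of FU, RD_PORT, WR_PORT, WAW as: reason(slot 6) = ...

#0 MUL src=r0,r7 dispatched  <A:1 Mu:0 Ld:1 B:1 rd:5 wr:1>
#1 MUL src=r1,r0 held:FU  <A:1 Mu:0 Ld:1 B:1 rd:5 wr:1>
#2 BR src=r3,r5 dispatched  <A:1 Mu:0 Ld:1 B:0 rd:3 wr:1>
#3 ALU src=r7,r4 dispatched  <A:0 Mu:0 Ld:1 B:0 rd:1 wr:0>
#4 MEM src=r6 held:WR_PORT  <A:0 Mu:0 Ld:1 B:0 rd:1 wr:0>
#5 BR src=r4,r7 held:FU  <A:0 Mu:0 Ld:1 B:0 rd:1 wr:0>
#6 MEM src=r4,r6 held:RD_PORT  <A:0 Mu:0 Ld:1 B:0 rd:1 wr:0>
#7 BR src=- held:FU  <A:0 Mu:0 Ld:1 B:0 rd:1 wr:0>

reason(slot 6) = RD_PORT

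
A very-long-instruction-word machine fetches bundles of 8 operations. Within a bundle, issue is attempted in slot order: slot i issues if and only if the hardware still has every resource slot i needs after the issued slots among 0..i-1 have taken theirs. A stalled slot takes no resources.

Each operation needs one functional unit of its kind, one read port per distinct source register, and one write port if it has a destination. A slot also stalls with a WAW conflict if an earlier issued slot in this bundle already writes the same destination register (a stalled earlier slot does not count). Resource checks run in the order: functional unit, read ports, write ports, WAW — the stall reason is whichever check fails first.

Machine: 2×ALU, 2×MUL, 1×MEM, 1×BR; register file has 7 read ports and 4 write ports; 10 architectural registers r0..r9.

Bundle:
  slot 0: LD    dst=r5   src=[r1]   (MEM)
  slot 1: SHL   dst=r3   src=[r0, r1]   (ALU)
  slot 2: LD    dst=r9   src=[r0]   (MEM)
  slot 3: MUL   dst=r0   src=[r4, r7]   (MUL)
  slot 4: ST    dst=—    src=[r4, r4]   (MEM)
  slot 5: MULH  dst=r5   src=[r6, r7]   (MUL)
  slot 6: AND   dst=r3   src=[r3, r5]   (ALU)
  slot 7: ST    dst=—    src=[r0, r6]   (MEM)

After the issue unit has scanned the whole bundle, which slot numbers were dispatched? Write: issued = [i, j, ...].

issued = [0, 1, 3]

  0. MEM→r5 ⇒ go  {2A/2Mu/0Ld/1B | 6r 3w}
  1. ALU→r3 ⇒ go  {1A/2Mu/0Ld/1B | 4r 2w}
  2. MEM→r9 ⇒ no(FU)  {1A/2Mu/0Ld/1B | 4r 2w}
  3. MUL→r0 ⇒ go  {1A/1Mu/0Ld/1B | 2r 1w}
  4. MEM ⇒ no(FU)  {1A/1Mu/0Ld/1B | 2r 1w}
  5. MUL→r5 ⇒ no(WAW)  {1A/1Mu/0Ld/1B | 2r 1w}
  6. ALU→r3 ⇒ no(WAW)  {1A/1Mu/0Ld/1B | 2r 1w}
  7. MEM ⇒ no(FU)  {1A/1Mu/0Ld/1B | 2r 1w}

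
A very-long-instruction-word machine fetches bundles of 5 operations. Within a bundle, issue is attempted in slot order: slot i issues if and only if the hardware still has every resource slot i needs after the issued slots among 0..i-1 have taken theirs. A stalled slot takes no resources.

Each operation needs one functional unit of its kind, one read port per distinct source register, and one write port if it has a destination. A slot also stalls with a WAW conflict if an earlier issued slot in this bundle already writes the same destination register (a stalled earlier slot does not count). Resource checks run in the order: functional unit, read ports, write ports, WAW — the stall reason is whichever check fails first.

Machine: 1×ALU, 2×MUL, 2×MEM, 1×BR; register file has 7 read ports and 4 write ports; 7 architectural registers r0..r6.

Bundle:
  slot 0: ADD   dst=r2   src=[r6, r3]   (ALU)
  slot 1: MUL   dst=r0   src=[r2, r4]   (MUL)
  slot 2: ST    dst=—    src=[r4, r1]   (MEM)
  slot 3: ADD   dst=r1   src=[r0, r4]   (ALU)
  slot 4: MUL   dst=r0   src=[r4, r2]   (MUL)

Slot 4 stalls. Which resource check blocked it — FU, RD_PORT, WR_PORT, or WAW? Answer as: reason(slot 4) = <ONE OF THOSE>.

  0. ALU→r2 ⇒ go  {0A/2Mu/2Ld/1B | 5r 3w}
  1. MUL→r0 ⇒ go  {0A/1Mu/2Ld/1B | 3r 2w}
  2. MEM ⇒ go  {0A/1Mu/1Ld/1B | 1r 2w}
  3. ALU→r1 ⇒ no(FU)  {0A/1Mu/1Ld/1B | 1r 2w}
  4. MUL→r0 ⇒ no(RD_PORT)  {0A/1Mu/1Ld/1B | 1r 2w}

reason(slot 4) = RD_PORT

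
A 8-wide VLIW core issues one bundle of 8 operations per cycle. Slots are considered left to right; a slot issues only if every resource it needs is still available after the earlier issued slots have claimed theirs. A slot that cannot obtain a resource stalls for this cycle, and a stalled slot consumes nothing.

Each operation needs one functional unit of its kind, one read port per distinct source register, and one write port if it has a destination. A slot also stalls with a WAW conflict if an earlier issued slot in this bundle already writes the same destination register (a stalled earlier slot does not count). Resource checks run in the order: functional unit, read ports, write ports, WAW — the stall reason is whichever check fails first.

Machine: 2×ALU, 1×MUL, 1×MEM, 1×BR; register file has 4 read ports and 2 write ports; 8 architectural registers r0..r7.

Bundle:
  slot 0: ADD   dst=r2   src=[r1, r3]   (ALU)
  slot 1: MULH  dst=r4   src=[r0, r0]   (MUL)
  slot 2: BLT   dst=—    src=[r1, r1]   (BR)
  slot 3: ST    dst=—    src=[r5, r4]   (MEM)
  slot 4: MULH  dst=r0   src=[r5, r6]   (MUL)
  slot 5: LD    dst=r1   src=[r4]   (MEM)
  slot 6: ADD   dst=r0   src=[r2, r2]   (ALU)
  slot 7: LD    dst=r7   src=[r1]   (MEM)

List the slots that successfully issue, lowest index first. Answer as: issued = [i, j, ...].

issued = [0, 1, 2]

[0] ALU needs rd=2 wr=1: ok; after: ALU=1 MUL=1 MEM=1 BR=1, R=2, W=1
[1] MUL needs rd=1 wr=1: ok; after: ALU=1 MUL=0 MEM=1 BR=1, R=1, W=0
[2] BR needs rd=1 wr=0: ok; after: ALU=1 MUL=0 MEM=1 BR=0, R=0, W=0
[3] MEM needs rd=2 wr=0: RD_PORT; after: ALU=1 MUL=0 MEM=1 BR=0, R=0, W=0
[4] MUL needs rd=2 wr=1: FU; after: ALU=1 MUL=0 MEM=1 BR=0, R=0, W=0
[5] MEM needs rd=1 wr=1: RD_PORT; after: ALU=1 MUL=0 MEM=1 BR=0, R=0, W=0
[6] ALU needs rd=1 wr=1: RD_PORT; after: ALU=1 MUL=0 MEM=1 BR=0, R=0, W=0
[7] MEM needs rd=1 wr=1: RD_PORT; after: ALU=1 MUL=0 MEM=1 BR=0, R=0, W=0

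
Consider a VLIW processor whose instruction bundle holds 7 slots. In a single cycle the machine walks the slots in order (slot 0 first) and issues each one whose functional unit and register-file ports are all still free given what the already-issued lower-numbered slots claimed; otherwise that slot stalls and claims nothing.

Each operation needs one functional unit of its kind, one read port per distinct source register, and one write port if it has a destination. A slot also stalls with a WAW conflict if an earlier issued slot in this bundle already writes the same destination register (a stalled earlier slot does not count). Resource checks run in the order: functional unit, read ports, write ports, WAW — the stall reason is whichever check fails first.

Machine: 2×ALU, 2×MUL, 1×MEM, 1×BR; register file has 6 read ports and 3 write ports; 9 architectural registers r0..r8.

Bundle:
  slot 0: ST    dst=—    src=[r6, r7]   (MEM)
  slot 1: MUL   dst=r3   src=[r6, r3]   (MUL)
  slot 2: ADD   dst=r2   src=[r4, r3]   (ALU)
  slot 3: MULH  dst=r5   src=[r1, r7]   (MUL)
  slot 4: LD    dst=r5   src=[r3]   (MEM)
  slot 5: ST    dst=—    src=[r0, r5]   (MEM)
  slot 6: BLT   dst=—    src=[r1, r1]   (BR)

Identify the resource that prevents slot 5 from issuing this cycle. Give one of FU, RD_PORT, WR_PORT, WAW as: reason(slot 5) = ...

slot 0 (MEM): ISSUE — free A2,Mu2,Ld0,B1 rp4 wp3
slot 1 (MUL): ISSUE — free A2,Mu1,Ld0,B1 rp2 wp2
slot 2 (ALU): ISSUE — free A1,Mu1,Ld0,B1 rp0 wp1
slot 3 (MUL): stall RD_PORT — free A1,Mu1,Ld0,B1 rp0 wp1
slot 4 (MEM): stall FU — free A1,Mu1,Ld0,B1 rp0 wp1
slot 5 (MEM): stall FU — free A1,Mu1,Ld0,B1 rp0 wp1
slot 6 (BR): stall RD_PORT — free A1,Mu1,Ld0,B1 rp0 wp1

reason(slot 5) = FU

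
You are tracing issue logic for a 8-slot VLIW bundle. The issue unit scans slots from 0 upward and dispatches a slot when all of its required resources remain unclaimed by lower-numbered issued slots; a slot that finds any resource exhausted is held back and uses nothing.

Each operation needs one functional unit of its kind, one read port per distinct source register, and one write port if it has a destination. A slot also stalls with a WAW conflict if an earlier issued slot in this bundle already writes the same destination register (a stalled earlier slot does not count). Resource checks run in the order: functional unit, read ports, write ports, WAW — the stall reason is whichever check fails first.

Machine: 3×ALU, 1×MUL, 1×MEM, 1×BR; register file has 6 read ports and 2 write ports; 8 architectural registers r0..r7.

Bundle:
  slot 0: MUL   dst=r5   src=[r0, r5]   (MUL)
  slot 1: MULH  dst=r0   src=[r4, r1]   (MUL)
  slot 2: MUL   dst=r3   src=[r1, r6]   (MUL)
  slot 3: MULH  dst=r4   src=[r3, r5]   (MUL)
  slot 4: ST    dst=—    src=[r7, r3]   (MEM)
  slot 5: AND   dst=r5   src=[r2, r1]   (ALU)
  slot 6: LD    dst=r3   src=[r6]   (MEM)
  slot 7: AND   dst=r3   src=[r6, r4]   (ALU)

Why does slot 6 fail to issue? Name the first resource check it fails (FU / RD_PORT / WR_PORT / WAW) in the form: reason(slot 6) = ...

reason(slot 6) = FU

(0) want 1×MUL +2rd +1wr — yes → AL3|MU0|ME1|BR1|rd4|wr1
(1) want 1×MUL +2rd +1wr — FU → AL3|MU0|ME1|BR1|rd4|wr1
(2) want 1×MUL +2rd +1wr — FU → AL3|MU0|ME1|BR1|rd4|wr1
(3) want 1×MUL +2rd +1wr — FU → AL3|MU0|ME1|BR1|rd4|wr1
(4) want 1×MEM +2rd +0wr — yes → AL3|MU0|ME0|BR1|rd2|wr1
(5) want 1×ALU +2rd +1wr — WAW → AL3|MU0|ME0|BR1|rd2|wr1
(6) want 1×MEM +1rd +1wr — FU → AL3|MU0|ME0|BR1|rd2|wr1
(7) want 1×ALU +2rd +1wr — yes → AL2|MU0|ME0|BR1|rd0|wr0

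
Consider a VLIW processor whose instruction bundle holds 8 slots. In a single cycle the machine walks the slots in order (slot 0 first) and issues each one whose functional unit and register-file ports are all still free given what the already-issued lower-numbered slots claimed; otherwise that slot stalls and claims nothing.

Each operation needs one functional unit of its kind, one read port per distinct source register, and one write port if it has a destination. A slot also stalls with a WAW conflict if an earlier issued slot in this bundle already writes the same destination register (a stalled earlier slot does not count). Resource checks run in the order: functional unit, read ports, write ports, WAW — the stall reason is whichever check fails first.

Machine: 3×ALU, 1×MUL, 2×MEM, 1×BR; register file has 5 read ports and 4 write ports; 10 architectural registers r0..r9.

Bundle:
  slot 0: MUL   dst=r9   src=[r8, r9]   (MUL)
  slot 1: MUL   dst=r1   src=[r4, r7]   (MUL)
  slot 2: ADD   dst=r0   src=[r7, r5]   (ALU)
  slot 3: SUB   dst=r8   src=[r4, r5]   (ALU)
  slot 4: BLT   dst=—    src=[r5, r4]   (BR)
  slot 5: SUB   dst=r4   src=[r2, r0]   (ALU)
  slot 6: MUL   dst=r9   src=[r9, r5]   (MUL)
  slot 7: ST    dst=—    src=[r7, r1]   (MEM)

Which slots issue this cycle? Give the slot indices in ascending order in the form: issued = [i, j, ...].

[0] MUL needs rd=2 wr=1: ok; after: ALU=3 MUL=0 MEM=2 BR=1, R=3, W=3
[1] MUL needs rd=2 wr=1: FU; after: ALU=3 MUL=0 MEM=2 BR=1, R=3, W=3
[2] ALU needs rd=2 wr=1: ok; after: ALU=2 MUL=0 MEM=2 BR=1, R=1, W=2
[3] ALU needs rd=2 wr=1: RD_PORT; after: ALU=2 MUL=0 MEM=2 BR=1, R=1, W=2
[4] BR needs rd=2 wr=0: RD_PORT; after: ALU=2 MUL=0 MEM=2 BR=1, R=1, W=2
[5] ALU needs rd=2 wr=1: RD_PORT; after: ALU=2 MUL=0 MEM=2 BR=1, R=1, W=2
[6] MUL needs rd=2 wr=1: FU; after: ALU=2 MUL=0 MEM=2 BR=1, R=1, W=2
[7] MEM needs rd=2 wr=0: RD_PORT; after: ALU=2 MUL=0 MEM=2 BR=1, R=1, W=2

issued = [0, 2]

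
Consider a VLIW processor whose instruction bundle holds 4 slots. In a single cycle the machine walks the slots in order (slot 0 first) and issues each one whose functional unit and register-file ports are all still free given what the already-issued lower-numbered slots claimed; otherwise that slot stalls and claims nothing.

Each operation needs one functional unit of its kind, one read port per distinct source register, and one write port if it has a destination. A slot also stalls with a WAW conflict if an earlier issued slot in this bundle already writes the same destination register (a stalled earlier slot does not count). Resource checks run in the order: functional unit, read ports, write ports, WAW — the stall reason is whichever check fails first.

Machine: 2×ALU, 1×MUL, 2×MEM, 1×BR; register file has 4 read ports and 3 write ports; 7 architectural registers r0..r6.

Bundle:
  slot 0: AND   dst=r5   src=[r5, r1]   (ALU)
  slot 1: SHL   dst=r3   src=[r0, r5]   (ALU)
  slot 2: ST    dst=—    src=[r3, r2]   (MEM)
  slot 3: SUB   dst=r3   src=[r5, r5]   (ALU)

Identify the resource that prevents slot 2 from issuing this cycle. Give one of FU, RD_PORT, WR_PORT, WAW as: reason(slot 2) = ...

(0) want 1×ALU +2rd +1wr — yes → AL1|MU1|ME2|BR1|rd2|wr2
(1) want 1×ALU +2rd +1wr — yes → AL0|MU1|ME2|BR1|rd0|wr1
(2) want 1×MEM +2rd +0wr — RD_PORT → AL0|MU1|ME2|BR1|rd0|wr1
(3) want 1×ALU +1rd +1wr — FU → AL0|MU1|ME2|BR1|rd0|wr1

reason(slot 2) = RD_PORT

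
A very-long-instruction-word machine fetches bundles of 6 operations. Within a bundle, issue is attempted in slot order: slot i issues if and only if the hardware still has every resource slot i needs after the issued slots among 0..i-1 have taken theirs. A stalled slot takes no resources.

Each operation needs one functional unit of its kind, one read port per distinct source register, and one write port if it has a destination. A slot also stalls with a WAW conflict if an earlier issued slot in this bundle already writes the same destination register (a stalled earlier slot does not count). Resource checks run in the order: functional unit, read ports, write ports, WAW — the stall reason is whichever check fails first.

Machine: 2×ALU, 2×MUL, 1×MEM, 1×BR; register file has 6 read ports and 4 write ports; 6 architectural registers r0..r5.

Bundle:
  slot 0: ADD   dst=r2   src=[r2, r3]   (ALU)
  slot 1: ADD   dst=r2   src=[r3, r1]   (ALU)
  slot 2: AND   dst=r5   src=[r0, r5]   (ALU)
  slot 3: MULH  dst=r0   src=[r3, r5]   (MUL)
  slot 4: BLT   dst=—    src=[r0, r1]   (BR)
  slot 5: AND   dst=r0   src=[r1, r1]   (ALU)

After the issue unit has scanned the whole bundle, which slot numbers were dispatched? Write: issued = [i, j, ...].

#0 ALU src=r2,r3 dispatched  <A:1 Mu:2 Ld:1 B:1 rd:4 wr:3>
#1 ALU src=r3,r1 held:WAW  <A:1 Mu:2 Ld:1 B:1 rd:4 wr:3>
#2 ALU src=r0,r5 dispatched  <A:0 Mu:2 Ld:1 B:1 rd:2 wr:2>
#3 MUL src=r3,r5 dispatched  <A:0 Mu:1 Ld:1 B:1 rd:0 wr:1>
#4 BR src=r0,r1 held:RD_PORT  <A:0 Mu:1 Ld:1 B:1 rd:0 wr:1>
#5 ALU src=r1,r1 held:FU  <A:0 Mu:1 Ld:1 B:1 rd:0 wr:1>

issued = [0, 2, 3]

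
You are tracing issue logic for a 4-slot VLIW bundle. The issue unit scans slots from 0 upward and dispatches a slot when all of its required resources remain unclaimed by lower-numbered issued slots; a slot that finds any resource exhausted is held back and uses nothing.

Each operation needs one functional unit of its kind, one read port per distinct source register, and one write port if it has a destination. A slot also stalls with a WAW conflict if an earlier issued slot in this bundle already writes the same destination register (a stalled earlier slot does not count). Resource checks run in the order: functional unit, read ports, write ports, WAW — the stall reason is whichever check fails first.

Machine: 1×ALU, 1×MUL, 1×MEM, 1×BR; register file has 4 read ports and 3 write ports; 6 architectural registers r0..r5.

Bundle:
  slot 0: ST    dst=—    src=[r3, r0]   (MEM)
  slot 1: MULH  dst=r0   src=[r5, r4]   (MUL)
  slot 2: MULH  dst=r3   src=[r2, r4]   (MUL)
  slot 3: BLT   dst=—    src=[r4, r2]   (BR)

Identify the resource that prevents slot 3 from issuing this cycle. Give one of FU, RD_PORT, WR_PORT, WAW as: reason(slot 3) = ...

[0] MEM needs rd=2 wr=0: ok; after: ALU=1 MUL=1 MEM=0 BR=1, R=2, W=3
[1] MUL needs rd=2 wr=1: ok; after: ALU=1 MUL=0 MEM=0 BR=1, R=0, W=2
[2] MUL needs rd=2 wr=1: FU; after: ALU=1 MUL=0 MEM=0 BR=1, R=0, W=2
[3] BR needs rd=2 wr=0: RD_PORT; after: ALU=1 MUL=0 MEM=0 BR=1, R=0, W=2

reason(slot 3) = RD_PORT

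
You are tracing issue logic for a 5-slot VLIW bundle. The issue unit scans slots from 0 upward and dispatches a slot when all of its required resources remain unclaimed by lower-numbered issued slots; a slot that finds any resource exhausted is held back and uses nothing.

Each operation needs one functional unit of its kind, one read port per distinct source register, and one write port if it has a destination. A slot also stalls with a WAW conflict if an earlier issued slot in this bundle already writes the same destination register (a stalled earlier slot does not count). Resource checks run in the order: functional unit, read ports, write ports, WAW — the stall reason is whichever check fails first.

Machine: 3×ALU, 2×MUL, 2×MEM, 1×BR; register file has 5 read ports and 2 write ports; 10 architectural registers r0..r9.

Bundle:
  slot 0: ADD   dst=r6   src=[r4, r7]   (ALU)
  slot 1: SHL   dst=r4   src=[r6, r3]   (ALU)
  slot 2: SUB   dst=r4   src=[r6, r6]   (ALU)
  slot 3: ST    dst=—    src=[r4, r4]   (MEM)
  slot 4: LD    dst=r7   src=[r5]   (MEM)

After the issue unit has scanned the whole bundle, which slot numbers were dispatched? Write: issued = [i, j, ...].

[0] ALU needs rd=2 wr=1: ok; after: ALU=2 MUL=2 MEM=2 BR=1, R=3, W=1
[1] ALU needs rd=2 wr=1: ok; after: ALU=1 MUL=2 MEM=2 BR=1, R=1, W=0
[2] ALU needs rd=1 wr=1: WR_PORT; after: ALU=1 MUL=2 MEM=2 BR=1, R=1, W=0
[3] MEM needs rd=1 wr=0: ok; after: ALU=1 MUL=2 MEM=1 BR=1, R=0, W=0
[4] MEM needs rd=1 wr=1: RD_PORT; after: ALU=1 MUL=2 MEM=1 BR=1, R=0, W=0

issued = [0, 1, 3]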